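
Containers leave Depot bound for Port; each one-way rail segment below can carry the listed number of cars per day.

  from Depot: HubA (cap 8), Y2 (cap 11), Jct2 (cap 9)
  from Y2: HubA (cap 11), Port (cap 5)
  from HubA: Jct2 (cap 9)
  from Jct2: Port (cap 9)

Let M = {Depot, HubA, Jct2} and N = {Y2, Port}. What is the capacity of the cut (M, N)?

20

Edges leaving {Depot, HubA, Jct2}: Depot→Y2 (11), Jct2→Port (9).
Cut capacity = 11 + 9 = 20.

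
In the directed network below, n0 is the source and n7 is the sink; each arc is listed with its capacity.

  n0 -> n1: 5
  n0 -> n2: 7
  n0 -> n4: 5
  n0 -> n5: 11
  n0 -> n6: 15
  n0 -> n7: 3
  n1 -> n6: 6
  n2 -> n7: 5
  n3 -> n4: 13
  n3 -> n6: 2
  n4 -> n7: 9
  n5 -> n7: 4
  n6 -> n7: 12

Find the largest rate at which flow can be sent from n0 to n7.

29

Augment n0→n7: bottleneck 3, flow now 3.
Augment n0→n2→n7: bottleneck 5, flow now 8.
Augment n0→n4→n7: bottleneck 5, flow now 13.
Augment n0→n5→n7: bottleneck 4, flow now 17.
Augment n0→n6→n7: bottleneck 12, flow now 29.
No augmenting path remains; maximum flow = 29.
In the residual graph, reachable from n0: {n0, n1, n2, n5, n6}.
Min-cut edges: n0→n4 (5), n0→n7 (3), n2→n7 (5), n5→n7 (4), n6→n7 (12); capacity 5 + 3 + 5 + 4 + 12 = 29.
This cut is saturated, so no flow can exceed 29.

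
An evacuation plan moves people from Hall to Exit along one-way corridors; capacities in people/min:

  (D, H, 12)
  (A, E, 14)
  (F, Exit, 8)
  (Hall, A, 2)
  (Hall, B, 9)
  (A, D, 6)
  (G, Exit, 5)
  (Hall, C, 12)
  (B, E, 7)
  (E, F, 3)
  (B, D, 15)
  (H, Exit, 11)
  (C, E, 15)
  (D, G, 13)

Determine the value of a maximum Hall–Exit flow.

Augment Hall→A→D→G→Exit: bottleneck 2, flow now 2.
Augment Hall→B→D→G→Exit: bottleneck 3, flow now 5.
Augment Hall→B→D→H→Exit: bottleneck 6, flow now 11.
Augment Hall→C→E→F→Exit: bottleneck 3, flow now 14.
No augmenting path remains; maximum flow = 14.
In the residual graph, reachable from Hall: {Hall, C, E}.
Min-cut edges: Hall→A (2), Hall→B (9), E→F (3); capacity 2 + 9 + 3 = 14.
This cut is saturated, so no flow can exceed 14.

14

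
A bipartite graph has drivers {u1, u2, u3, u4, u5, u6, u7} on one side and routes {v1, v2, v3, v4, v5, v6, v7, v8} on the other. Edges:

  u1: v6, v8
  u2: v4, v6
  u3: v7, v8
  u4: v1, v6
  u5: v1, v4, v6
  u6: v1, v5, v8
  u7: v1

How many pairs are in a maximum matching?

Unit-capacity flow: source→left, listed edges, right→sink; max matching = max flow.
Augmenting path u1→v6 (+1); matched 1.
Augmenting path u2→v4 (+1); matched 2.
Augmenting path u3→v7 (+1); matched 3.
Augmenting path u4→v1 (+1); matched 4.
Augmenting path u6→v5 (+1); matched 5.
Augmenting path u5→v6→u1→v8 (+1); matched 6.
No augmenting path remains; maximum matching = 6.
König certificate: {u1, u3, u6, v1, v4, v6} is a vertex cover of size 6 (every listed pair touches it), so no matching can be larger.

6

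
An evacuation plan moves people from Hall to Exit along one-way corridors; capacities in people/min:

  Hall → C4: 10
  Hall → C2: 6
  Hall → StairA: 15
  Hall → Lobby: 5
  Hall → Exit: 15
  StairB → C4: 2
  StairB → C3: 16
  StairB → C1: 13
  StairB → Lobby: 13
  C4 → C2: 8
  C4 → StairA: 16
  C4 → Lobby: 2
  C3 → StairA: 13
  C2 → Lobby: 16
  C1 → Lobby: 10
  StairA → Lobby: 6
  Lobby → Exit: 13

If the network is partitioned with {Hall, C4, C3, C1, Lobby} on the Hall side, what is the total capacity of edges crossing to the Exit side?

86

Edges leaving {Hall, C4, C3, C1, Lobby}: Hall→C2 (6), Hall→StairA (15), Hall→Exit (15), C4→C2 (8), C4→StairA (16), C3→StairA (13), Lobby→Exit (13).
Cut capacity = 6 + 15 + 15 + 8 + 16 + 13 + 13 = 86.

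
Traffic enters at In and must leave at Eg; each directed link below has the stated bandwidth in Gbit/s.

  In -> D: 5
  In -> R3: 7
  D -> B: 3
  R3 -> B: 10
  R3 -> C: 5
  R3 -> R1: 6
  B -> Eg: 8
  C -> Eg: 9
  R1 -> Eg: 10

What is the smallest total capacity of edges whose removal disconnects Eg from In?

10

Augment In→D→B→Eg: bottleneck 3, flow now 3.
Augment In→R3→B→Eg: bottleneck 5, flow now 8.
Augment In→R3→C→Eg: bottleneck 2, flow now 10.
No augmenting path remains; maximum flow = 10.
By max-flow min-cut, the minimum cut capacity equals the max flow.
In the residual graph, reachable from In: {In, D}.
Min-cut edges: In→R3 (7), D→B (3); capacity 7 + 3 = 10.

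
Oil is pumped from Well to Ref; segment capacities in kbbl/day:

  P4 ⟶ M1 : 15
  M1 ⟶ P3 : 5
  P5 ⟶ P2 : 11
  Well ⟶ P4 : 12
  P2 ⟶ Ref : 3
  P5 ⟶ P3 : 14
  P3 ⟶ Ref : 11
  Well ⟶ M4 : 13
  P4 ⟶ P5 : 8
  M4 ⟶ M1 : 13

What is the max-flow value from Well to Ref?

Augment Well→P4→P5→P2→Ref: bottleneck 3, flow now 3.
Augment Well→P4→P5→P3→Ref: bottleneck 5, flow now 8.
Augment Well→P4→M1→P3→Ref: bottleneck 4, flow now 12.
Augment Well→M4→M1→P3→Ref: bottleneck 1, flow now 13.
No augmenting path remains; maximum flow = 13.
In the residual graph, reachable from Well: {Well, P4, M4, M1}.
Min-cut edges: P4→P5 (8), M1→P3 (5); capacity 8 + 5 = 13.
This cut is saturated, so no flow can exceed 13.

13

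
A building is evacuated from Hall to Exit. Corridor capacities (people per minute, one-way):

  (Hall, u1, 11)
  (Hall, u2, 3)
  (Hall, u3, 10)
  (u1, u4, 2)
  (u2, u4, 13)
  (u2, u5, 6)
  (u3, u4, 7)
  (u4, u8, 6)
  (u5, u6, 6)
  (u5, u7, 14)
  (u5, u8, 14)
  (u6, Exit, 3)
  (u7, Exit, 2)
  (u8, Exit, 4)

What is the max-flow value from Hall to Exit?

Augment Hall→u1→u4→u8→Exit: bottleneck 2, flow now 2.
Augment Hall→u2→u4→u8→Exit: bottleneck 2, flow now 4.
Augment Hall→u2→u5→u6→Exit: bottleneck 1, flow now 5.
Augment Hall→u3→u4→u2→u5→u6→Exit: bottleneck 2, flow now 7. (uses reverse residual edge)
No augmenting path remains; maximum flow = 7.
In the residual graph, reachable from Hall: {Hall, u1, u3, u4, u8}.
Min-cut edges: Hall→u2 (3), u8→Exit (4); capacity 3 + 4 = 7.
This cut is saturated, so no flow can exceed 7.

7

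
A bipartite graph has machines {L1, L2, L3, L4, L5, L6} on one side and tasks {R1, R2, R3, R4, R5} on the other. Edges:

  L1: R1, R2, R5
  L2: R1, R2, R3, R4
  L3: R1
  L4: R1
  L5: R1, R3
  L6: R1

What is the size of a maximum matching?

Unit-capacity flow: source→left, listed edges, right→sink; max matching = max flow.
Augmenting path L1→R1 (+1); matched 1.
Augmenting path L2→R2 (+1); matched 2.
Augmenting path L5→R3 (+1); matched 3.
Augmenting path L3→R1→L1→R5 (+1); matched 4.
No augmenting path remains; maximum matching = 4.
König certificate: {L1, L2, L5, R1} is a vertex cover of size 4 (every listed pair touches it), so no matching can be larger.

4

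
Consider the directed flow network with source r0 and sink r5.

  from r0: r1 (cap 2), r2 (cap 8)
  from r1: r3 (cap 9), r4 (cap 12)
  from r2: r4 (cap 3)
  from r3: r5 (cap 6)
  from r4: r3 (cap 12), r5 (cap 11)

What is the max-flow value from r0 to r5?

Augment r0→r1→r3→r5: bottleneck 2, flow now 2.
Augment r0→r2→r4→r5: bottleneck 3, flow now 5.
No augmenting path remains; maximum flow = 5.
In the residual graph, reachable from r0: {r0, r2}.
Min-cut edges: r0→r1 (2), r2→r4 (3); capacity 2 + 3 = 5.
This cut is saturated, so no flow can exceed 5.

5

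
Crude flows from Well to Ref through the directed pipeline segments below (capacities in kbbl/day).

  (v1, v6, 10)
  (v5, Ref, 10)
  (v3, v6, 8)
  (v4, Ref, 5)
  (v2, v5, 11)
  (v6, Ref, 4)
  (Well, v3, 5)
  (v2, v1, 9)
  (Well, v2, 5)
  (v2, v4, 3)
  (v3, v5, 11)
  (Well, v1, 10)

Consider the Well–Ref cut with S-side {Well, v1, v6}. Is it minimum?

Yes — it is a minimum cut (capacity 14).

Given cut capacity: 5 + 5 + 4 = 14.
Augment Well→v1→v6→Ref: bottleneck 4, flow now 4.
Augment Well→v2→v4→Ref: bottleneck 3, flow now 7.
Augment Well→v2→v5→Ref: bottleneck 2, flow now 9.
Augment Well→v3→v5→Ref: bottleneck 5, flow now 14.
No augmenting path remains; maximum flow = 14.
Cut capacity 14 equals the max flow, so it is a minimum cut.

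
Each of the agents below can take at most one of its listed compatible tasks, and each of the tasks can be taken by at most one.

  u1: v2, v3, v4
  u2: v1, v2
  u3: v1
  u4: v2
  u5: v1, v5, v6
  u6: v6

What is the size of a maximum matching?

Unit-capacity flow: source→left, listed edges, right→sink; max matching = max flow.
Augmenting path u1→v2 (+1); matched 1.
Augmenting path u2→v1 (+1); matched 2.
Augmenting path u5→v5 (+1); matched 3.
Augmenting path u6→v6 (+1); matched 4.
Augmenting path u4→v2→u1→v3 (+1); matched 5.
No augmenting path remains; maximum matching = 5.
König certificate: {u1, u5, u6, v1, v2} is a vertex cover of size 5 (every listed pair touches it), so no matching can be larger.

5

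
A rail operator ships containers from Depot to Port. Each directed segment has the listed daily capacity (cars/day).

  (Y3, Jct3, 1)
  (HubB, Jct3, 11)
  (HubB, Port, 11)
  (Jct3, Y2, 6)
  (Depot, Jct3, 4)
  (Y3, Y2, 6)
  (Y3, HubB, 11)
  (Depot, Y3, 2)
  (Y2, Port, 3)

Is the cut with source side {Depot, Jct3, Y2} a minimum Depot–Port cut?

Given cut capacity: 2 + 3 = 5.
Augment Depot→Y3→Y2→Port: bottleneck 2, flow now 2.
Augment Depot→Jct3→Y2→Port: bottleneck 1, flow now 3.
Augment Depot→Jct3→Y2→Y3→HubB→Port: bottleneck 2, flow now 5. (uses reverse residual edge)
No augmenting path remains; maximum flow = 5.
Cut capacity 5 equals the max flow, so it is a minimum cut.

Yes — it is a minimum cut (capacity 5).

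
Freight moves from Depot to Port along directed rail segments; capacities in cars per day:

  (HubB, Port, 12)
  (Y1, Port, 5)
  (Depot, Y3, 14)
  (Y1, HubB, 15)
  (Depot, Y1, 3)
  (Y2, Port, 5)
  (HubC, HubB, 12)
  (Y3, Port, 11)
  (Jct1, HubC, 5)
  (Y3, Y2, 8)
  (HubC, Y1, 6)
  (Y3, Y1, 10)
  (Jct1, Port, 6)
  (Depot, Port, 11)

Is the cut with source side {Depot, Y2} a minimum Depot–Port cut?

Given cut capacity: 14 + 3 + 11 + 5 = 33.
Augment Depot→Port: bottleneck 11, flow now 11.
Augment Depot→Y3→Port: bottleneck 11, flow now 22.
Augment Depot→Y1→Port: bottleneck 3, flow now 25.
Augment Depot→Y3→Y2→Port: bottleneck 3, flow now 28.
No augmenting path remains; maximum flow = 28.
In the residual graph, reachable from Depot: {Depot}.
Min-cut edges: Depot→Y3 (14), Depot→Y1 (3), Depot→Port (11); capacity 14 + 3 + 11 = 28.
Cut capacity 33 exceeds the max flow 28, so it is not minimum.

No — its capacity is 33, but the minimum cut has capacity 28.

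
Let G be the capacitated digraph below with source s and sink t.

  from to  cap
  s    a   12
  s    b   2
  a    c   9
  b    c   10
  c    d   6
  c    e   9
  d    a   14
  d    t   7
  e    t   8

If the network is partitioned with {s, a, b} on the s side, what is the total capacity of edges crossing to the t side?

Edges leaving {s, a, b}: a→c (9), b→c (10).
Cut capacity = 9 + 10 = 19.

19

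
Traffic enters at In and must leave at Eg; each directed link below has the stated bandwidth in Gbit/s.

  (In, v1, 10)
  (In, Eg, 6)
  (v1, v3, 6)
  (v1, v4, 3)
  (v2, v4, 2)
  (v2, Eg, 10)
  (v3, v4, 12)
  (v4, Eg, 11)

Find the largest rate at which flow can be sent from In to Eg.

15

Augment In→Eg: bottleneck 6, flow now 6.
Augment In→v1→v4→Eg: bottleneck 3, flow now 9.
Augment In→v1→v3→v4→Eg: bottleneck 6, flow now 15.
No augmenting path remains; maximum flow = 15.
In the residual graph, reachable from In: {In, v1}.
Min-cut edges: In→Eg (6), v1→v3 (6), v1→v4 (3); capacity 6 + 6 + 3 = 15.
This cut is saturated, so no flow can exceed 15.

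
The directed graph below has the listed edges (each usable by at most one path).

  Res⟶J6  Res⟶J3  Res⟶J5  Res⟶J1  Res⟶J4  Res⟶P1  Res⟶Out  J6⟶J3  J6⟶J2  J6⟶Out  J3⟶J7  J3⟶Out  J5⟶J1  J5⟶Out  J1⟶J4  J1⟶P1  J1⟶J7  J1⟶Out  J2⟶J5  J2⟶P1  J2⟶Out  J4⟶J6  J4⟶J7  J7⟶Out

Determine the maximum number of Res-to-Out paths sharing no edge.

6

Assign every edge capacity 1; by Menger, the answer equals the max flow.
Path Res→Out (+1); total 1.
Path Res→J6→Out (+1); total 2.
Path Res→J3→Out (+1); total 3.
Path Res→J5→Out (+1); total 4.
Path Res→J1→Out (+1); total 5.
Path Res→J4→J7→Out (+1); total 6.
No residual Res→Out path; max flow = 6.
Certifying cut of size 6: {Res→J1, Res→J3, Res→J4, Res→J5, Res→J6, Res→Out}.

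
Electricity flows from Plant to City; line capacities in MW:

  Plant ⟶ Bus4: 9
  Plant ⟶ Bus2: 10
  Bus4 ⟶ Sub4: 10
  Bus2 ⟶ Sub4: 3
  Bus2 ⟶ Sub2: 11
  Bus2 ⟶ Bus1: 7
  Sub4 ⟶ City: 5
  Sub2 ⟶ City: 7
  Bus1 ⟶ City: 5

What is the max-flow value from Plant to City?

15

Augment Plant→Bus4→Sub4→City: bottleneck 5, flow now 5.
Augment Plant→Bus2→Sub2→City: bottleneck 7, flow now 12.
Augment Plant→Bus2→Bus1→City: bottleneck 3, flow now 15.
No augmenting path remains; maximum flow = 15.
In the residual graph, reachable from Plant: {Plant, Bus4, Sub4}.
Min-cut edges: Plant→Bus2 (10), Sub4→City (5); capacity 10 + 5 = 15.
This cut is saturated, so no flow can exceed 15.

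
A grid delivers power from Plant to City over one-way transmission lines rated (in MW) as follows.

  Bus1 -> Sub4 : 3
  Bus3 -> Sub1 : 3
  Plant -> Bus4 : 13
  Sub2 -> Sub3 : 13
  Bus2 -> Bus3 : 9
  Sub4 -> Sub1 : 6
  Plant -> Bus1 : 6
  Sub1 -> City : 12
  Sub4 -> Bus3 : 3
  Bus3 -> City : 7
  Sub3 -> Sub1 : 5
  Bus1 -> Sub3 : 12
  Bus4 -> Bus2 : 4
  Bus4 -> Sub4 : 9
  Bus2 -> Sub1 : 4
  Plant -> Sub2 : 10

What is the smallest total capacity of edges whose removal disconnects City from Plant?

Augment Plant→Bus1→Sub4→Bus3→City: bottleneck 3, flow now 3.
Augment Plant→Bus1→Sub3→Sub1→City: bottleneck 3, flow now 6.
Augment Plant→Sub2→Sub3→Sub1→City: bottleneck 2, flow now 8.
Augment Plant→Bus4→Sub4→Sub1→City: bottleneck 6, flow now 14.
Augment Plant→Bus4→Bus2→Bus3→City: bottleneck 4, flow now 18.
No augmenting path remains; maximum flow = 18.
By max-flow min-cut, the minimum cut capacity equals the max flow.
In the residual graph, reachable from Plant: {Plant, Bus1, Sub2, Bus4, Sub4, Sub3}.
Min-cut edges: Bus4→Bus2 (4), Sub4→Bus3 (3), Sub4→Sub1 (6), Sub3→Sub1 (5); capacity 4 + 3 + 6 + 5 = 18.

18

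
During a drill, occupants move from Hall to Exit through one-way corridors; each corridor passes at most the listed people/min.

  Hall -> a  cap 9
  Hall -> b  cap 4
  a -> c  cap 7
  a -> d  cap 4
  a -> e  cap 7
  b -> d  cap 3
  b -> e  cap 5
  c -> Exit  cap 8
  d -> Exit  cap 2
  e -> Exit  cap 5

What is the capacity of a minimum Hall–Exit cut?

Augment Hall→a→c→Exit: bottleneck 7, flow now 7.
Augment Hall→a→d→Exit: bottleneck 2, flow now 9.
Augment Hall→b→e→Exit: bottleneck 4, flow now 13.
No augmenting path remains; maximum flow = 13.
By max-flow min-cut, the minimum cut capacity equals the max flow.
In the residual graph, reachable from Hall: {Hall}.
Min-cut edges: Hall→a (9), Hall→b (4); capacity 9 + 4 = 13.

13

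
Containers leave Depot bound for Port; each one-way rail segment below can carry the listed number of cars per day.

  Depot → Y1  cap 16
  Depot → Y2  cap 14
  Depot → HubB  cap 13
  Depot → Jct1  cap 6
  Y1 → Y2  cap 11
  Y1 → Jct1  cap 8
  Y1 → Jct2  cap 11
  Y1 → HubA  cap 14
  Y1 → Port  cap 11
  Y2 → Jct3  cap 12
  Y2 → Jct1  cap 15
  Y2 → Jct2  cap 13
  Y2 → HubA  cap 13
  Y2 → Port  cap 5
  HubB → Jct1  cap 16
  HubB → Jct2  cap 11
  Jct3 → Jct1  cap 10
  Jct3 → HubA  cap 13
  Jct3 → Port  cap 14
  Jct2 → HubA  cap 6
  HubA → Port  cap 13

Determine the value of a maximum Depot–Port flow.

Augment Depot→Y1→Port: bottleneck 11, flow now 11.
Augment Depot→Y2→Port: bottleneck 5, flow now 16.
Augment Depot→Y1→HubA→Port: bottleneck 5, flow now 21.
Augment Depot→Y2→Jct3→Port: bottleneck 9, flow now 30.
Augment Depot→HubB→Jct2→HubA→Port: bottleneck 6, flow now 36.
No augmenting path remains; maximum flow = 36.
In the residual graph, reachable from Depot: {Depot, HubB, Jct1, Jct2}.
Min-cut edges: Depot→Y1 (16), Depot→Y2 (14), Jct2→HubA (6); capacity 16 + 14 + 6 = 36.
This cut is saturated, so no flow can exceed 36.

36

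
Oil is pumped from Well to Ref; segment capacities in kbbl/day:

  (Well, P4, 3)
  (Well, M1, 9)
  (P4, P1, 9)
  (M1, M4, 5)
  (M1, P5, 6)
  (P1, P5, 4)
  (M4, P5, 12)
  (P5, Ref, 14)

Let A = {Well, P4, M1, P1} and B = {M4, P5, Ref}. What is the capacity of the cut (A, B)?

15

Edges leaving {Well, P4, M1, P1}: M1→M4 (5), M1→P5 (6), P1→P5 (4).
Cut capacity = 5 + 6 + 4 = 15.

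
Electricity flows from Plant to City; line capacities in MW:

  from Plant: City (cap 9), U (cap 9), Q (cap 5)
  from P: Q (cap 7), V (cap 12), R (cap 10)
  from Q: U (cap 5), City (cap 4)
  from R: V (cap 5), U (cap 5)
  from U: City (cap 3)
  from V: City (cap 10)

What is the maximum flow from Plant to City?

Augment Plant→City: bottleneck 9, flow now 9.
Augment Plant→Q→City: bottleneck 4, flow now 13.
Augment Plant→U→City: bottleneck 3, flow now 16.
No augmenting path remains; maximum flow = 16.
In the residual graph, reachable from Plant: {Plant, Q, U}.
Min-cut edges: Plant→City (9), Q→City (4), U→City (3); capacity 9 + 4 + 3 = 16.
This cut is saturated, so no flow can exceed 16.

16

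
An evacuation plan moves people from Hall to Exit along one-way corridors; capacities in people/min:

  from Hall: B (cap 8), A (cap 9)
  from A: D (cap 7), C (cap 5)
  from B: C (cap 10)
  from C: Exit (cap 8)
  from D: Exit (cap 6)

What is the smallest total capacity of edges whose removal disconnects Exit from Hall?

Augment Hall→A→C→Exit: bottleneck 5, flow now 5.
Augment Hall→A→D→Exit: bottleneck 4, flow now 9.
Augment Hall→B→C→Exit: bottleneck 3, flow now 12.
Augment Hall→B→C→A→D→Exit: bottleneck 2, flow now 14. (uses reverse residual edge)
No augmenting path remains; maximum flow = 14.
By max-flow min-cut, the minimum cut capacity equals the max flow.
In the residual graph, reachable from Hall: {Hall, A, B, C, D}.
Min-cut edges: C→Exit (8), D→Exit (6); capacity 8 + 6 = 14.

14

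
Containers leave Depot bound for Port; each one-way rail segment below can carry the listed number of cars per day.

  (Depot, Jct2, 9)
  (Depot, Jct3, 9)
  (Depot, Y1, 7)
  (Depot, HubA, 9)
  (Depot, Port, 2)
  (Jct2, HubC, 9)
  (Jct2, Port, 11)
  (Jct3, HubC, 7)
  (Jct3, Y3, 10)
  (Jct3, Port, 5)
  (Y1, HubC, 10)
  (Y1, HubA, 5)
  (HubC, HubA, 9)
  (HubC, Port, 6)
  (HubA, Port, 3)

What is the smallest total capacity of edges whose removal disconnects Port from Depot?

25

Augment Depot→Port: bottleneck 2, flow now 2.
Augment Depot→Jct2→Port: bottleneck 9, flow now 11.
Augment Depot→Jct3→Port: bottleneck 5, flow now 16.
Augment Depot→HubA→Port: bottleneck 3, flow now 19.
Augment Depot→Jct3→HubC→Port: bottleneck 4, flow now 23.
Augment Depot→Y1→HubC→Port: bottleneck 2, flow now 25.
No augmenting path remains; maximum flow = 25.
By max-flow min-cut, the minimum cut capacity equals the max flow.
In the residual graph, reachable from Depot: {Depot, Jct3, Y1, HubC, HubA, Y3}.
Min-cut edges: Depot→Jct2 (9), Depot→Port (2), Jct3→Port (5), HubC→Port (6), HubA→Port (3); capacity 9 + 2 + 5 + 6 + 3 = 25.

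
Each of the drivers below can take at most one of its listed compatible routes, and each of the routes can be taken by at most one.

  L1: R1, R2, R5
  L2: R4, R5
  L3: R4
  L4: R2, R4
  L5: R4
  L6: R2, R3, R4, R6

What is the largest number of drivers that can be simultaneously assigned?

Unit-capacity flow: source→left, listed edges, right→sink; max matching = max flow.
Augmenting path L1→R1 (+1); matched 1.
Augmenting path L2→R4 (+1); matched 2.
Augmenting path L4→R2 (+1); matched 3.
Augmenting path L6→R3 (+1); matched 4.
Augmenting path L3→R4→L2→R5 (+1); matched 5.
No augmenting path remains; maximum matching = 5.
König certificate: {L1, L2, L4, L6, R4} is a vertex cover of size 5 (every listed pair touches it), so no matching can be larger.

5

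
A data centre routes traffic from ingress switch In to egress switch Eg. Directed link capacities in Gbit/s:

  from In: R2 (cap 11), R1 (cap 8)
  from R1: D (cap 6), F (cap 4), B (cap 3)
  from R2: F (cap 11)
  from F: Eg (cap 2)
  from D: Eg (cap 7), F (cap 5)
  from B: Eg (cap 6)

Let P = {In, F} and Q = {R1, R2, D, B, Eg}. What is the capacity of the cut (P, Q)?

21

Edges leaving {In, F}: In→R1 (8), In→R2 (11), F→Eg (2).
Cut capacity = 8 + 11 + 2 = 21.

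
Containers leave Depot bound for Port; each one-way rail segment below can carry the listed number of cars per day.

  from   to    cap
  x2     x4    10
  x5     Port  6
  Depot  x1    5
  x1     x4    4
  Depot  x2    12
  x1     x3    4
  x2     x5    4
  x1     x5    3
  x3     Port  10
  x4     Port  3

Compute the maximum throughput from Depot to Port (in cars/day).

12

Augment Depot→x1→x3→Port: bottleneck 4, flow now 4.
Augment Depot→x1→x4→Port: bottleneck 1, flow now 5.
Augment Depot→x2→x4→Port: bottleneck 2, flow now 7.
Augment Depot→x2→x5→Port: bottleneck 4, flow now 11.
Augment Depot→x2→x4→x1→x5→Port: bottleneck 1, flow now 12. (uses reverse residual edge)
No augmenting path remains; maximum flow = 12.
In the residual graph, reachable from Depot: {Depot, x2, x4}.
Min-cut edges: Depot→x1 (5), x2→x5 (4), x4→Port (3); capacity 5 + 4 + 3 = 12.
This cut is saturated, so no flow can exceed 12.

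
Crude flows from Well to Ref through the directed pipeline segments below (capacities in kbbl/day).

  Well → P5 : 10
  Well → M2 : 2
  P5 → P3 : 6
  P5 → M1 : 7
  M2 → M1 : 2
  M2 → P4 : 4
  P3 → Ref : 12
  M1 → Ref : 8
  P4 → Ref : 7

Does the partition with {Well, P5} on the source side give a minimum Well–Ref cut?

Given cut capacity: 2 + 6 + 7 = 15.
Augment Well→P5→P3→Ref: bottleneck 6, flow now 6.
Augment Well→P5→M1→Ref: bottleneck 4, flow now 10.
Augment Well→M2→M1→Ref: bottleneck 2, flow now 12.
No augmenting path remains; maximum flow = 12.
In the residual graph, reachable from Well: {Well}.
Min-cut edges: Well→P5 (10), Well→M2 (2); capacity 10 + 2 = 12.
Cut capacity 15 exceeds the max flow 12, so it is not minimum.

No — its capacity is 15, but the minimum cut has capacity 12.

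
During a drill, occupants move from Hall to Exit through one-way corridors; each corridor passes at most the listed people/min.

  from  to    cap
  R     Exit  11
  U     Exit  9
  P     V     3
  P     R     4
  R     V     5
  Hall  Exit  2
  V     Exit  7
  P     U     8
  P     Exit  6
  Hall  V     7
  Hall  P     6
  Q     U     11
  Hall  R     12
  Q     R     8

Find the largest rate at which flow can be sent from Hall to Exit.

Augment Hall→Exit: bottleneck 2, flow now 2.
Augment Hall→P→Exit: bottleneck 6, flow now 8.
Augment Hall→R→Exit: bottleneck 11, flow now 19.
Augment Hall→V→Exit: bottleneck 7, flow now 26.
No augmenting path remains; maximum flow = 26.
In the residual graph, reachable from Hall: {Hall, R, V}.
Min-cut edges: Hall→P (6), Hall→Exit (2), R→Exit (11), V→Exit (7); capacity 6 + 2 + 11 + 7 = 26.
This cut is saturated, so no flow can exceed 26.

26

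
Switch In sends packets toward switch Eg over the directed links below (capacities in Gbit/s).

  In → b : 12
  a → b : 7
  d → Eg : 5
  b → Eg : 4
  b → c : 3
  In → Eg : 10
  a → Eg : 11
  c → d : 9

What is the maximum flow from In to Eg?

Augment In→Eg: bottleneck 10, flow now 10.
Augment In→b→Eg: bottleneck 4, flow now 14.
Augment In→b→c→d→Eg: bottleneck 3, flow now 17.
No augmenting path remains; maximum flow = 17.
In the residual graph, reachable from In: {In, b}.
Min-cut edges: In→Eg (10), b→c (3), b→Eg (4); capacity 10 + 3 + 4 = 17.
This cut is saturated, so no flow can exceed 17.

17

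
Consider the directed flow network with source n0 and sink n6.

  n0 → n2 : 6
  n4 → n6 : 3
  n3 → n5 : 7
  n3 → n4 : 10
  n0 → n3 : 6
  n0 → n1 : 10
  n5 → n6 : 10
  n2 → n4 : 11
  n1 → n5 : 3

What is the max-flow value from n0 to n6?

Augment n0→n1→n5→n6: bottleneck 3, flow now 3.
Augment n0→n2→n4→n6: bottleneck 3, flow now 6.
Augment n0→n3→n5→n6: bottleneck 6, flow now 12.
No augmenting path remains; maximum flow = 12.
In the residual graph, reachable from n0: {n0, n1, n2, n4}.
Min-cut edges: n0→n3 (6), n1→n5 (3), n4→n6 (3); capacity 6 + 3 + 3 = 12.
This cut is saturated, so no flow can exceed 12.

12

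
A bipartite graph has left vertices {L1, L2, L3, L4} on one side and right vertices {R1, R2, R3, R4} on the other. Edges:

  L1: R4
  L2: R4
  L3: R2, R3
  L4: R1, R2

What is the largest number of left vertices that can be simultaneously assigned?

Unit-capacity flow: source→left, listed edges, right→sink; max matching = max flow.
Augmenting path L1→R4 (+1); matched 1.
Augmenting path L3→R2 (+1); matched 2.
Augmenting path L4→R1 (+1); matched 3.
No augmenting path remains; maximum matching = 3.
König certificate: {L3, L4, R4} is a vertex cover of size 3 (every listed pair touches it), so no matching can be larger.

3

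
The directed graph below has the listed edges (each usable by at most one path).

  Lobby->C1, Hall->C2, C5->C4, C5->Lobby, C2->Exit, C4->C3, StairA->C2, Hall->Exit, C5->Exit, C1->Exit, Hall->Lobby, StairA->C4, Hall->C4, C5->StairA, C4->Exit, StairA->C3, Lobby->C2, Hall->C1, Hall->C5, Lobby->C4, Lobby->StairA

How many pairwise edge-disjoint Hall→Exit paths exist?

Assign every edge capacity 1; by Menger, the answer equals the max flow.
Path Hall→Exit (+1); total 1.
Path Hall→C5→Exit (+1); total 2.
Path Hall→C2→Exit (+1); total 3.
Path Hall→C1→Exit (+1); total 4.
Path Hall→C4→Exit (+1); total 5.
No residual Hall→Exit path; max flow = 5.
Certifying cut of size 5: {C1→Exit, C2→Exit, C4→Exit, Hall→C5, Hall→Exit}.

5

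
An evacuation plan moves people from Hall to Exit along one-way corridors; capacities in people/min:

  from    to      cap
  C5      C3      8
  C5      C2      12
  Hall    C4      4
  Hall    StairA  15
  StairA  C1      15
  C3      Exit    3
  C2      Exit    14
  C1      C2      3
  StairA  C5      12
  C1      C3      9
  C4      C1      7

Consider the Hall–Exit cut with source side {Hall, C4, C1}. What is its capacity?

Edges leaving {Hall, C4, C1}: Hall→StairA (15), C1→C2 (3), C1→C3 (9).
Cut capacity = 15 + 3 + 9 = 27.

27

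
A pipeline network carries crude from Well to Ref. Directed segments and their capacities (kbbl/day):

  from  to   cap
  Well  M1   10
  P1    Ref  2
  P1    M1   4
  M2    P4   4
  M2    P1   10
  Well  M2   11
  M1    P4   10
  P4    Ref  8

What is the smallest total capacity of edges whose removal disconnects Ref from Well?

Augment Well→M2→P1→Ref: bottleneck 2, flow now 2.
Augment Well→M2→P4→Ref: bottleneck 4, flow now 6.
Augment Well→M1→P4→Ref: bottleneck 4, flow now 10.
No augmenting path remains; maximum flow = 10.
By max-flow min-cut, the minimum cut capacity equals the max flow.
In the residual graph, reachable from Well: {Well, M2, M1, P1, P4}.
Min-cut edges: P1→Ref (2), P4→Ref (8); capacity 2 + 8 = 10.

10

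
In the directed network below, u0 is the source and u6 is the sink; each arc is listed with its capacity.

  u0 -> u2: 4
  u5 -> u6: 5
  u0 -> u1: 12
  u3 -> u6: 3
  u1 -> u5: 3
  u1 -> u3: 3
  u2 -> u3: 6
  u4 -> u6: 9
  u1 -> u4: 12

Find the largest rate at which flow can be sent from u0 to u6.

Augment u0→u1→u3→u6: bottleneck 3, flow now 3.
Augment u0→u1→u4→u6: bottleneck 9, flow now 12.
Augment u0→u2→u3→u1→u5→u6: bottleneck 3, flow now 15. (uses reverse residual edge)
No augmenting path remains; maximum flow = 15.
In the residual graph, reachable from u0: {u0, u2, u3}.
Min-cut edges: u0→u1 (12), u3→u6 (3); capacity 12 + 3 = 15.
This cut is saturated, so no flow can exceed 15.

15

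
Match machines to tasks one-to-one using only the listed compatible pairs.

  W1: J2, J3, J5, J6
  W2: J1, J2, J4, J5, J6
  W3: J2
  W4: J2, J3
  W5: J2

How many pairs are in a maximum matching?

Unit-capacity flow: source→left, listed edges, right→sink; max matching = max flow.
Augmenting path W1→J2 (+1); matched 1.
Augmenting path W2→J1 (+1); matched 2.
Augmenting path W4→J3 (+1); matched 3.
Augmenting path W3→J2→W1→J5 (+1); matched 4.
No augmenting path remains; maximum matching = 4.
König certificate: {W1, W2, W4, J2} is a vertex cover of size 4 (every listed pair touches it), so no matching can be larger.

4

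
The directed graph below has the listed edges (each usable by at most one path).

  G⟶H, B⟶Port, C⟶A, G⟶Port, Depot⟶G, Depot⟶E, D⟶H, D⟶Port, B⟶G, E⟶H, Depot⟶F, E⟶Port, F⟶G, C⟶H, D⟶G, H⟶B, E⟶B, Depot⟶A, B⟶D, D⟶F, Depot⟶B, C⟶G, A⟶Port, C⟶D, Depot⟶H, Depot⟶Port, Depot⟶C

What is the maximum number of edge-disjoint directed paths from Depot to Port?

Assign every edge capacity 1; by Menger, the answer equals the max flow.
Path Depot→Port (+1); total 1.
Path Depot→A→Port (+1); total 2.
Path Depot→B→Port (+1); total 3.
Path Depot→E→Port (+1); total 4.
Path Depot→G→Port (+1); total 5.
Path Depot→C→D→Port (+1); total 6.
No residual Depot→Port path; max flow = 6.
Certifying cut of size 6: {A→Port, B→Port, D→Port, Depot→E, Depot→Port, G→Port}.

6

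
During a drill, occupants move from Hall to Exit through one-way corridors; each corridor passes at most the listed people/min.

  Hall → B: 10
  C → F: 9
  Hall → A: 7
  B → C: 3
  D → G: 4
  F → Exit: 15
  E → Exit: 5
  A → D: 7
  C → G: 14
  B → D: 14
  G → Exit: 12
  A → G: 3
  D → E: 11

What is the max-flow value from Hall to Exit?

Augment Hall→A→G→Exit: bottleneck 3, flow now 3.
Augment Hall→A→D→E→Exit: bottleneck 4, flow now 7.
Augment Hall→B→C→F→Exit: bottleneck 3, flow now 10.
Augment Hall→B→D→E→Exit: bottleneck 1, flow now 11.
Augment Hall→B→D→G→Exit: bottleneck 4, flow now 15.
No augmenting path remains; maximum flow = 15.
In the residual graph, reachable from Hall: {Hall, A, B, D, E}.
Min-cut edges: A→G (3), B→C (3), D→G (4), E→Exit (5); capacity 3 + 3 + 4 + 5 = 15.
This cut is saturated, so no flow can exceed 15.

15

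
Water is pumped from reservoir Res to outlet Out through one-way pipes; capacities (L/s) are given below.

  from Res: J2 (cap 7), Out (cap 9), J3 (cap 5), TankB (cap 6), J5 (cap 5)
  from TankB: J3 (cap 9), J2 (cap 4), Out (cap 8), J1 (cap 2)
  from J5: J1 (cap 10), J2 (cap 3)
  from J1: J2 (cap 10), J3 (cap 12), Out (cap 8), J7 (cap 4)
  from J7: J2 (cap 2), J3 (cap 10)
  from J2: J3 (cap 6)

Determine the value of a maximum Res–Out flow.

20

Augment Res→Out: bottleneck 9, flow now 9.
Augment Res→TankB→Out: bottleneck 6, flow now 15.
Augment Res→J5→J1→Out: bottleneck 5, flow now 20.
No augmenting path remains; maximum flow = 20.
In the residual graph, reachable from Res: {Res, J2, J3}.
Min-cut edges: Res→TankB (6), Res→J5 (5), Res→Out (9); capacity 6 + 5 + 9 = 20.
This cut is saturated, so no flow can exceed 20.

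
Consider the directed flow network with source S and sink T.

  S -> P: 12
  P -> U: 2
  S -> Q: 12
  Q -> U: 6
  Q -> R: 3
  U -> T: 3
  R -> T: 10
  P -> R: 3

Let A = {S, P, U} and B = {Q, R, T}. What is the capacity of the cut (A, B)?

18

Edges leaving {S, P, U}: S→Q (12), P→R (3), U→T (3).
Cut capacity = 12 + 3 + 3 = 18.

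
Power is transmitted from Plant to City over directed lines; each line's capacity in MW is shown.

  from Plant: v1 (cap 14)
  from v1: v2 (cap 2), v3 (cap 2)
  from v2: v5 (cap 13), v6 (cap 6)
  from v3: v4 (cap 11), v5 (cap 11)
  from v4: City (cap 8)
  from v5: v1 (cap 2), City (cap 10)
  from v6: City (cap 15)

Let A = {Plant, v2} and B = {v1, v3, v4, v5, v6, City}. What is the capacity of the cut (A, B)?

33

Edges leaving {Plant, v2}: Plant→v1 (14), v2→v5 (13), v2→v6 (6).
Cut capacity = 14 + 13 + 6 = 33.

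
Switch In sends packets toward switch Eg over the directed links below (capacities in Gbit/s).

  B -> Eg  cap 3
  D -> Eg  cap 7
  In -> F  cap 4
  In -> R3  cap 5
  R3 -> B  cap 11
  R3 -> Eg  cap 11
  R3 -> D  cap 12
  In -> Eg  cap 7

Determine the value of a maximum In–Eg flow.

12

Augment In→Eg: bottleneck 7, flow now 7.
Augment In→R3→Eg: bottleneck 5, flow now 12.
No augmenting path remains; maximum flow = 12.
In the residual graph, reachable from In: {In, F}.
Min-cut edges: In→R3 (5), In→Eg (7); capacity 5 + 7 = 12.
This cut is saturated, so no flow can exceed 12.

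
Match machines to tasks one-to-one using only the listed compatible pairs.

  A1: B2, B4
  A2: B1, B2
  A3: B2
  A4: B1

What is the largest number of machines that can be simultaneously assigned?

3

Unit-capacity flow: source→left, listed edges, right→sink; max matching = max flow.
Augmenting path A1→B2 (+1); matched 1.
Augmenting path A2→B1 (+1); matched 2.
Augmenting path A3→B2→A1→B4 (+1); matched 3.
No augmenting path remains; maximum matching = 3.
König certificate: {A1, B1, B2} is a vertex cover of size 3 (every listed pair touches it), so no matching can be larger.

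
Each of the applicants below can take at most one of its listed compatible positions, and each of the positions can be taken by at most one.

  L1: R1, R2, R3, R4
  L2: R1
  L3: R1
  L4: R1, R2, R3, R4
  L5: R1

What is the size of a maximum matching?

Unit-capacity flow: source→left, listed edges, right→sink; max matching = max flow.
Augmenting path L1→R1 (+1); matched 1.
Augmenting path L4→R2 (+1); matched 2.
Augmenting path L2→R1→L1→R3 (+1); matched 3.
No augmenting path remains; maximum matching = 3.
König certificate: {L1, L4, R1} is a vertex cover of size 3 (every listed pair touches it), so no matching can be larger.

3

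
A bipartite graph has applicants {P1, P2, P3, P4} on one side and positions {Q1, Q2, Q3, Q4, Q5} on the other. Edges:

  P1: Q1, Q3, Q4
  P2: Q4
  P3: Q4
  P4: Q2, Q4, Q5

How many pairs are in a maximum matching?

3

Unit-capacity flow: source→left, listed edges, right→sink; max matching = max flow.
Augmenting path P1→Q1 (+1); matched 1.
Augmenting path P2→Q4 (+1); matched 2.
Augmenting path P4→Q2 (+1); matched 3.
No augmenting path remains; maximum matching = 3.
König certificate: {P1, P4, Q4} is a vertex cover of size 3 (every listed pair touches it), so no matching can be larger.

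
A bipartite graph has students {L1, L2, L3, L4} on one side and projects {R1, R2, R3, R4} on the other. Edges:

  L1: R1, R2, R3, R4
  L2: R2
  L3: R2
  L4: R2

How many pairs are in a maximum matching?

2

Unit-capacity flow: source→left, listed edges, right→sink; max matching = max flow.
Augmenting path L1→R1 (+1); matched 1.
Augmenting path L2→R2 (+1); matched 2.
No augmenting path remains; maximum matching = 2.
König certificate: {L1, R2} is a vertex cover of size 2 (every listed pair touches it), so no matching can be larger.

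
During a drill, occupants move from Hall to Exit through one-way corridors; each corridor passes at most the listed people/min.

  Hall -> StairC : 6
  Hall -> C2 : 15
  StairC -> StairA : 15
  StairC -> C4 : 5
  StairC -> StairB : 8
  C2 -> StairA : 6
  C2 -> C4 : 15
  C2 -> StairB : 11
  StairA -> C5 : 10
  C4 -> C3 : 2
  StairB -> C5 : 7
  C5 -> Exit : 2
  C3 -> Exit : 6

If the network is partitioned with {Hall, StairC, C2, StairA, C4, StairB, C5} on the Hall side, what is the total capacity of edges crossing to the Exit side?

4

Edges leaving {Hall, StairC, C2, StairA, C4, StairB, C5}: C4→C3 (2), C5→Exit (2).
Cut capacity = 2 + 2 = 4.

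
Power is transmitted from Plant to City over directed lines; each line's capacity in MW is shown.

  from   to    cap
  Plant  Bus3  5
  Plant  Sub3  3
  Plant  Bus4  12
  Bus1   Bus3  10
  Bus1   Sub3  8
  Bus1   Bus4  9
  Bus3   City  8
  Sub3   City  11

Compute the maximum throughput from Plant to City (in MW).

Augment Plant→Bus3→City: bottleneck 5, flow now 5.
Augment Plant→Sub3→City: bottleneck 3, flow now 8.
No augmenting path remains; maximum flow = 8.
In the residual graph, reachable from Plant: {Plant, Bus4}.
Min-cut edges: Plant→Bus3 (5), Plant→Sub3 (3); capacity 5 + 3 = 8.
This cut is saturated, so no flow can exceed 8.

8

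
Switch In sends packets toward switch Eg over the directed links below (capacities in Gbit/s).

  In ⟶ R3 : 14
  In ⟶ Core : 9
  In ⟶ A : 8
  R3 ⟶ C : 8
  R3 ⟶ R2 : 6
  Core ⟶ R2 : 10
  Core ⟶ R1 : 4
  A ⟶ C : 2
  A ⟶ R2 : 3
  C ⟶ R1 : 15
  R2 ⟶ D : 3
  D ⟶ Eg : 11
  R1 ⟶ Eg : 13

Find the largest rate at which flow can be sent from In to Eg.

Augment In→Core→R1→Eg: bottleneck 4, flow now 4.
Augment In→R3→C→R1→Eg: bottleneck 8, flow now 12.
Augment In→R3→R2→D→Eg: bottleneck 3, flow now 15.
Augment In→A→C→R1→Eg: bottleneck 1, flow now 16.
No augmenting path remains; maximum flow = 16.
In the residual graph, reachable from In: {In, R3, Core, A, C, R2, R1}.
Min-cut edges: R2→D (3), R1→Eg (13); capacity 3 + 13 = 16.
This cut is saturated, so no flow can exceed 16.

16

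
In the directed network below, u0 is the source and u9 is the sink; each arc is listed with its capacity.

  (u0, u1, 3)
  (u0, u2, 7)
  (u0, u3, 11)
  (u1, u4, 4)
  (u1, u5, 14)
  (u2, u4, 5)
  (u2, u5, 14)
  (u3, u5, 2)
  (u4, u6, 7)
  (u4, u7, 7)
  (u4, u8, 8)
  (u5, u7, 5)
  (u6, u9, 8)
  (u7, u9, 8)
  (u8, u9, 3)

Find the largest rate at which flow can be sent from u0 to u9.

Augment u0→u1→u4→u6→u9: bottleneck 3, flow now 3.
Augment u0→u2→u4→u6→u9: bottleneck 4, flow now 7.
Augment u0→u2→u4→u7→u9: bottleneck 1, flow now 8.
Augment u0→u2→u5→u7→u9: bottleneck 2, flow now 10.
Augment u0→u3→u5→u7→u9: bottleneck 2, flow now 12.
No augmenting path remains; maximum flow = 12.
In the residual graph, reachable from u0: {u0, u3}.
Min-cut edges: u0→u1 (3), u0→u2 (7), u3→u5 (2); capacity 3 + 7 + 2 = 12.
This cut is saturated, so no flow can exceed 12.

12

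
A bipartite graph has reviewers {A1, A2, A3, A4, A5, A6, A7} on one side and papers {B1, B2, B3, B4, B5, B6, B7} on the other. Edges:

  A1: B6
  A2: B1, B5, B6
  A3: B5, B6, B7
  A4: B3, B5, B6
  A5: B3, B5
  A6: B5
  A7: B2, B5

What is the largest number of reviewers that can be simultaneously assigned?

Unit-capacity flow: source→left, listed edges, right→sink; max matching = max flow.
Augmenting path A1→B6 (+1); matched 1.
Augmenting path A2→B1 (+1); matched 2.
Augmenting path A3→B5 (+1); matched 3.
Augmenting path A4→B3 (+1); matched 4.
Augmenting path A7→B2 (+1); matched 5.
Augmenting path A5→B5→A3→B7 (+1); matched 6.
No augmenting path remains; maximum matching = 6.
König certificate: {A2, A3, A7, B3, B5, B6} is a vertex cover of size 6 (every listed pair touches it), so no matching can be larger.

6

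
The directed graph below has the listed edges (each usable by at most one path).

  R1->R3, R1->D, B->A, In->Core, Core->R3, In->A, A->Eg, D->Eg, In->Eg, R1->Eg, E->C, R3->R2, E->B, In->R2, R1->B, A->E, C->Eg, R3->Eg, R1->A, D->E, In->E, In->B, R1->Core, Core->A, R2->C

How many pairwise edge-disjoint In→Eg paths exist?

Assign every edge capacity 1; by Menger, the answer equals the max flow.
Path In→Eg (+1); total 1.
Path In→A→Eg (+1); total 2.
Path In→E→C→Eg (+1); total 3.
Path In→Core→R3→Eg (+1); total 4.
No residual In→Eg path; max flow = 4.
Certifying cut of size 4: {A→Eg, C→Eg, In→Core, In→Eg}.

4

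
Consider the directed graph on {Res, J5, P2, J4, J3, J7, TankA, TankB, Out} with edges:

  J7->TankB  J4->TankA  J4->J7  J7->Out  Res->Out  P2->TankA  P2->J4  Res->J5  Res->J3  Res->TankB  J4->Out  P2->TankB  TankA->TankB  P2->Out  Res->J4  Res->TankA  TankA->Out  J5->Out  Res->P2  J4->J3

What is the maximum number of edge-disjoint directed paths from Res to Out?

Assign every edge capacity 1; by Menger, the answer equals the max flow.
Path Res→Out (+1); total 1.
Path Res→J5→Out (+1); total 2.
Path Res→P2→Out (+1); total 3.
Path Res→J4→Out (+1); total 4.
Path Res→TankA→Out (+1); total 5.
No residual Res→Out path; max flow = 5.
Certifying cut of size 5: {Res→J4, Res→J5, Res→Out, Res→P2, Res→TankA}.

5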